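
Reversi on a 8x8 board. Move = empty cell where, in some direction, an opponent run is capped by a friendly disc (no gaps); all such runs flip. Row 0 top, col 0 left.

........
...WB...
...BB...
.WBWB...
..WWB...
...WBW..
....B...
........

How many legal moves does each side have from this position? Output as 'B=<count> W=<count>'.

Answer: B=14 W=9

Derivation:
-- B to move --
(0,2): flips 1 -> legal
(0,3): flips 1 -> legal
(0,4): no bracket -> illegal
(1,2): flips 1 -> legal
(2,0): flips 3 -> legal
(2,1): no bracket -> illegal
(2,2): flips 1 -> legal
(3,0): flips 1 -> legal
(4,0): no bracket -> illegal
(4,1): flips 2 -> legal
(4,5): no bracket -> illegal
(4,6): flips 1 -> legal
(5,1): flips 2 -> legal
(5,2): flips 3 -> legal
(5,6): flips 1 -> legal
(6,2): flips 1 -> legal
(6,3): flips 3 -> legal
(6,5): no bracket -> illegal
(6,6): flips 1 -> legal
B mobility = 14
-- W to move --
(0,3): no bracket -> illegal
(0,4): no bracket -> illegal
(0,5): no bracket -> illegal
(1,2): no bracket -> illegal
(1,5): flips 2 -> legal
(2,1): flips 1 -> legal
(2,2): flips 1 -> legal
(2,5): flips 1 -> legal
(3,5): flips 3 -> legal
(4,1): no bracket -> illegal
(4,5): flips 1 -> legal
(6,3): no bracket -> illegal
(6,5): flips 1 -> legal
(7,3): flips 1 -> legal
(7,4): no bracket -> illegal
(7,5): flips 1 -> legal
W mobility = 9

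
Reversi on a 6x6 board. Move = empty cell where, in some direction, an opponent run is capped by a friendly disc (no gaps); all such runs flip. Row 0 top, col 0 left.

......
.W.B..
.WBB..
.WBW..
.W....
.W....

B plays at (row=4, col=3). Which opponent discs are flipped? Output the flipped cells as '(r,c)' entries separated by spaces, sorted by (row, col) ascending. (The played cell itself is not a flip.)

Dir NW: first cell 'B' (not opp) -> no flip
Dir N: opp run (3,3) capped by B -> flip
Dir NE: first cell '.' (not opp) -> no flip
Dir W: first cell '.' (not opp) -> no flip
Dir E: first cell '.' (not opp) -> no flip
Dir SW: first cell '.' (not opp) -> no flip
Dir S: first cell '.' (not opp) -> no flip
Dir SE: first cell '.' (not opp) -> no flip

Answer: (3,3)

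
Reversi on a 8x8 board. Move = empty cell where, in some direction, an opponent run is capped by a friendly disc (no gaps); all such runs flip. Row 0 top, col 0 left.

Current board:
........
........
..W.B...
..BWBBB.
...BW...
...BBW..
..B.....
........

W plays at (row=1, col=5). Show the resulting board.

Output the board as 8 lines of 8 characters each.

Place W at (1,5); scan 8 dirs for brackets.
Dir NW: first cell '.' (not opp) -> no flip
Dir N: first cell '.' (not opp) -> no flip
Dir NE: first cell '.' (not opp) -> no flip
Dir W: first cell '.' (not opp) -> no flip
Dir E: first cell '.' (not opp) -> no flip
Dir SW: opp run (2,4) capped by W -> flip
Dir S: first cell '.' (not opp) -> no flip
Dir SE: first cell '.' (not opp) -> no flip
All flips: (2,4)

Answer: ........
.....W..
..W.W...
..BWBBB.
...BW...
...BBW..
..B.....
........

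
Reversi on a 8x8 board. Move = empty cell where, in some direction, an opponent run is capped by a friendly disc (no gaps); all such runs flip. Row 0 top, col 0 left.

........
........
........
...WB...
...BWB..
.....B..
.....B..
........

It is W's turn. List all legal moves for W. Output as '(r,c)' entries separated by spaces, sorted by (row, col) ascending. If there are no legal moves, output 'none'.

(2,3): no bracket -> illegal
(2,4): flips 1 -> legal
(2,5): no bracket -> illegal
(3,2): no bracket -> illegal
(3,5): flips 1 -> legal
(3,6): no bracket -> illegal
(4,2): flips 1 -> legal
(4,6): flips 1 -> legal
(5,2): no bracket -> illegal
(5,3): flips 1 -> legal
(5,4): no bracket -> illegal
(5,6): no bracket -> illegal
(6,4): no bracket -> illegal
(6,6): flips 1 -> legal
(7,4): no bracket -> illegal
(7,5): no bracket -> illegal
(7,6): no bracket -> illegal

Answer: (2,4) (3,5) (4,2) (4,6) (5,3) (6,6)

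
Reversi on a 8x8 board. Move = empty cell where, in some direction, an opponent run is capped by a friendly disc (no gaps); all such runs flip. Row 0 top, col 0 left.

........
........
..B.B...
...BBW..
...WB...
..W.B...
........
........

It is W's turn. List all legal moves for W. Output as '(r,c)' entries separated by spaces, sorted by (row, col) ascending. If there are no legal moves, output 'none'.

(1,1): no bracket -> illegal
(1,2): no bracket -> illegal
(1,3): flips 1 -> legal
(1,4): no bracket -> illegal
(1,5): no bracket -> illegal
(2,1): no bracket -> illegal
(2,3): flips 1 -> legal
(2,5): flips 1 -> legal
(3,1): no bracket -> illegal
(3,2): flips 2 -> legal
(4,2): no bracket -> illegal
(4,5): flips 1 -> legal
(5,3): flips 1 -> legal
(5,5): no bracket -> illegal
(6,3): no bracket -> illegal
(6,4): no bracket -> illegal
(6,5): flips 1 -> legal

Answer: (1,3) (2,3) (2,5) (3,2) (4,5) (5,3) (6,5)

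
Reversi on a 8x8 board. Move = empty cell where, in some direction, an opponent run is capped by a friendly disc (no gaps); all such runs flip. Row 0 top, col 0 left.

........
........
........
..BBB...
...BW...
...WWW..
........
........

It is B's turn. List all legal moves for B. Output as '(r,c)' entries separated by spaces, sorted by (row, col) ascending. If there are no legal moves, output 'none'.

Answer: (4,5) (6,3) (6,4) (6,5) (6,6)

Derivation:
(3,5): no bracket -> illegal
(4,2): no bracket -> illegal
(4,5): flips 1 -> legal
(4,6): no bracket -> illegal
(5,2): no bracket -> illegal
(5,6): no bracket -> illegal
(6,2): no bracket -> illegal
(6,3): flips 1 -> legal
(6,4): flips 2 -> legal
(6,5): flips 1 -> legal
(6,6): flips 2 -> legal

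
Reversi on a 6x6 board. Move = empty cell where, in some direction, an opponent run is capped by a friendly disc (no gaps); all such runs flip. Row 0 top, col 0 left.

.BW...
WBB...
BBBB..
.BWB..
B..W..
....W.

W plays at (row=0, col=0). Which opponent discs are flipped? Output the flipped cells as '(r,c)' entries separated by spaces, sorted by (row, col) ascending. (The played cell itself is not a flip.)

Dir NW: edge -> no flip
Dir N: edge -> no flip
Dir NE: edge -> no flip
Dir W: edge -> no flip
Dir E: opp run (0,1) capped by W -> flip
Dir SW: edge -> no flip
Dir S: first cell 'W' (not opp) -> no flip
Dir SE: opp run (1,1) (2,2) (3,3), next='.' -> no flip

Answer: (0,1)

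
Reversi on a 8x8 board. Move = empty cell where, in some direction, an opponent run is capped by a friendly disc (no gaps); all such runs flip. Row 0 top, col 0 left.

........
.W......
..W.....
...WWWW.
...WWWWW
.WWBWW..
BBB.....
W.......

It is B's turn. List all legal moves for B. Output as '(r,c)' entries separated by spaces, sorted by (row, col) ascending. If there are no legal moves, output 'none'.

(0,0): no bracket -> illegal
(0,1): no bracket -> illegal
(0,2): no bracket -> illegal
(1,0): no bracket -> illegal
(1,2): no bracket -> illegal
(1,3): no bracket -> illegal
(2,0): no bracket -> illegal
(2,1): no bracket -> illegal
(2,3): flips 2 -> legal
(2,4): no bracket -> illegal
(2,5): flips 3 -> legal
(2,6): flips 2 -> legal
(2,7): no bracket -> illegal
(3,1): no bracket -> illegal
(3,2): no bracket -> illegal
(3,7): no bracket -> illegal
(4,0): flips 1 -> legal
(4,1): flips 1 -> legal
(4,2): flips 2 -> legal
(5,0): flips 2 -> legal
(5,6): flips 2 -> legal
(5,7): no bracket -> illegal
(6,3): no bracket -> illegal
(6,4): no bracket -> illegal
(6,5): no bracket -> illegal
(6,6): no bracket -> illegal
(7,1): no bracket -> illegal

Answer: (2,3) (2,5) (2,6) (4,0) (4,1) (4,2) (5,0) (5,6)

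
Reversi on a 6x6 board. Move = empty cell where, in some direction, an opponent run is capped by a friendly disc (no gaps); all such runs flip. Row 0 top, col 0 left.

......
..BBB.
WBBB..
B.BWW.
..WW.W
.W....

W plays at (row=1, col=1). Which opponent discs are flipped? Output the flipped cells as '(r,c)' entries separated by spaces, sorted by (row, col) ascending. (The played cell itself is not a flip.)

Dir NW: first cell '.' (not opp) -> no flip
Dir N: first cell '.' (not opp) -> no flip
Dir NE: first cell '.' (not opp) -> no flip
Dir W: first cell '.' (not opp) -> no flip
Dir E: opp run (1,2) (1,3) (1,4), next='.' -> no flip
Dir SW: first cell 'W' (not opp) -> no flip
Dir S: opp run (2,1), next='.' -> no flip
Dir SE: opp run (2,2) capped by W -> flip

Answer: (2,2)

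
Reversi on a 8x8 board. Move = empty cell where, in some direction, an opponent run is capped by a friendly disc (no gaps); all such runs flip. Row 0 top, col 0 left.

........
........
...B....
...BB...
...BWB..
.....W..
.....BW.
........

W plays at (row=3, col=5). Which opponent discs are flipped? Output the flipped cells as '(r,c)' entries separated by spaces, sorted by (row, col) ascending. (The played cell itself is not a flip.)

Answer: (4,5)

Derivation:
Dir NW: first cell '.' (not opp) -> no flip
Dir N: first cell '.' (not opp) -> no flip
Dir NE: first cell '.' (not opp) -> no flip
Dir W: opp run (3,4) (3,3), next='.' -> no flip
Dir E: first cell '.' (not opp) -> no flip
Dir SW: first cell 'W' (not opp) -> no flip
Dir S: opp run (4,5) capped by W -> flip
Dir SE: first cell '.' (not opp) -> no flip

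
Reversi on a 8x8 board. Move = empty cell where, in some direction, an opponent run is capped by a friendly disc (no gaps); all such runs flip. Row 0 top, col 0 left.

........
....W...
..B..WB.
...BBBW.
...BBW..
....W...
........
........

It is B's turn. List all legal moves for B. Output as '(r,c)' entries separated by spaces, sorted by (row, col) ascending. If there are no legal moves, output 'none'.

Answer: (1,5) (1,6) (2,4) (3,7) (4,6) (5,5) (5,6) (6,4) (6,5)

Derivation:
(0,3): no bracket -> illegal
(0,4): no bracket -> illegal
(0,5): no bracket -> illegal
(1,3): no bracket -> illegal
(1,5): flips 1 -> legal
(1,6): flips 1 -> legal
(2,3): no bracket -> illegal
(2,4): flips 1 -> legal
(2,7): no bracket -> illegal
(3,7): flips 1 -> legal
(4,6): flips 2 -> legal
(4,7): no bracket -> illegal
(5,3): no bracket -> illegal
(5,5): flips 1 -> legal
(5,6): flips 1 -> legal
(6,3): no bracket -> illegal
(6,4): flips 1 -> legal
(6,5): flips 1 -> legal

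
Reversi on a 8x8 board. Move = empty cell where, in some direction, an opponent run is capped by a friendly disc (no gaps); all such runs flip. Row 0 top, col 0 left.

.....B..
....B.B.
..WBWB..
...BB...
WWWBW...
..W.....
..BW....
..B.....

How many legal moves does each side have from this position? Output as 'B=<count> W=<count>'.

Answer: B=10 W=4

Derivation:
-- B to move --
(1,1): flips 1 -> legal
(1,2): no bracket -> illegal
(1,3): no bracket -> illegal
(1,5): flips 1 -> legal
(2,1): flips 1 -> legal
(3,0): no bracket -> illegal
(3,1): no bracket -> illegal
(3,2): flips 2 -> legal
(3,5): no bracket -> illegal
(4,5): flips 1 -> legal
(5,0): no bracket -> illegal
(5,1): flips 1 -> legal
(5,3): no bracket -> illegal
(5,4): flips 2 -> legal
(5,5): flips 1 -> legal
(6,1): flips 1 -> legal
(6,4): flips 1 -> legal
(7,3): no bracket -> illegal
(7,4): no bracket -> illegal
B mobility = 10
-- W to move --
(0,3): no bracket -> illegal
(0,4): flips 1 -> legal
(0,6): no bracket -> illegal
(0,7): flips 4 -> legal
(1,2): no bracket -> illegal
(1,3): no bracket -> illegal
(1,5): no bracket -> illegal
(1,7): no bracket -> illegal
(2,6): flips 1 -> legal
(2,7): no bracket -> illegal
(3,2): no bracket -> illegal
(3,5): no bracket -> illegal
(3,6): no bracket -> illegal
(4,5): no bracket -> illegal
(5,1): no bracket -> illegal
(5,3): no bracket -> illegal
(5,4): no bracket -> illegal
(6,1): flips 1 -> legal
(7,1): no bracket -> illegal
(7,3): no bracket -> illegal
W mobility = 4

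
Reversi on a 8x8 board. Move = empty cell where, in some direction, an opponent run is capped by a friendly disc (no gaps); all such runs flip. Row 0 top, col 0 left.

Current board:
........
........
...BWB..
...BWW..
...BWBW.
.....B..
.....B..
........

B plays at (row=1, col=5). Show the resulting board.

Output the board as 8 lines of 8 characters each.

Place B at (1,5); scan 8 dirs for brackets.
Dir NW: first cell '.' (not opp) -> no flip
Dir N: first cell '.' (not opp) -> no flip
Dir NE: first cell '.' (not opp) -> no flip
Dir W: first cell '.' (not opp) -> no flip
Dir E: first cell '.' (not opp) -> no flip
Dir SW: opp run (2,4) capped by B -> flip
Dir S: first cell 'B' (not opp) -> no flip
Dir SE: first cell '.' (not opp) -> no flip
All flips: (2,4)

Answer: ........
.....B..
...BBB..
...BWW..
...BWBW.
.....B..
.....B..
........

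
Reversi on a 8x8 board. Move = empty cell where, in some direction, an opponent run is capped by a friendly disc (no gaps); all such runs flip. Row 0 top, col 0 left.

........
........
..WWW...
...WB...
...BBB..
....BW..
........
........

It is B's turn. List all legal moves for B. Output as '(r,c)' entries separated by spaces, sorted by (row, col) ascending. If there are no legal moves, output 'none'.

Answer: (1,1) (1,2) (1,3) (1,4) (3,2) (5,6) (6,5) (6,6)

Derivation:
(1,1): flips 2 -> legal
(1,2): flips 1 -> legal
(1,3): flips 2 -> legal
(1,4): flips 1 -> legal
(1,5): no bracket -> illegal
(2,1): no bracket -> illegal
(2,5): no bracket -> illegal
(3,1): no bracket -> illegal
(3,2): flips 1 -> legal
(3,5): no bracket -> illegal
(4,2): no bracket -> illegal
(4,6): no bracket -> illegal
(5,6): flips 1 -> legal
(6,4): no bracket -> illegal
(6,5): flips 1 -> legal
(6,6): flips 1 -> legal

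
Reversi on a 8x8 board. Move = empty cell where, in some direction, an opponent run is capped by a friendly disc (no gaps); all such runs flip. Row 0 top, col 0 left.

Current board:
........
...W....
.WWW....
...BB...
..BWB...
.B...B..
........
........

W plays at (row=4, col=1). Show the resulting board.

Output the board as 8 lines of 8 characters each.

Answer: ........
...W....
.WWW....
...BB...
.WWWB...
.B...B..
........
........

Derivation:
Place W at (4,1); scan 8 dirs for brackets.
Dir NW: first cell '.' (not opp) -> no flip
Dir N: first cell '.' (not opp) -> no flip
Dir NE: first cell '.' (not opp) -> no flip
Dir W: first cell '.' (not opp) -> no flip
Dir E: opp run (4,2) capped by W -> flip
Dir SW: first cell '.' (not opp) -> no flip
Dir S: opp run (5,1), next='.' -> no flip
Dir SE: first cell '.' (not opp) -> no flip
All flips: (4,2)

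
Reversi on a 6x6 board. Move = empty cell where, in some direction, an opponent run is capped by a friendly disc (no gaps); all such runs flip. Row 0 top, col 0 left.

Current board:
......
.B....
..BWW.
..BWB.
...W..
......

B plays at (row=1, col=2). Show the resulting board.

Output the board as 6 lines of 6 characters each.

Place B at (1,2); scan 8 dirs for brackets.
Dir NW: first cell '.' (not opp) -> no flip
Dir N: first cell '.' (not opp) -> no flip
Dir NE: first cell '.' (not opp) -> no flip
Dir W: first cell 'B' (not opp) -> no flip
Dir E: first cell '.' (not opp) -> no flip
Dir SW: first cell '.' (not opp) -> no flip
Dir S: first cell 'B' (not opp) -> no flip
Dir SE: opp run (2,3) capped by B -> flip
All flips: (2,3)

Answer: ......
.BB...
..BBW.
..BWB.
...W..
......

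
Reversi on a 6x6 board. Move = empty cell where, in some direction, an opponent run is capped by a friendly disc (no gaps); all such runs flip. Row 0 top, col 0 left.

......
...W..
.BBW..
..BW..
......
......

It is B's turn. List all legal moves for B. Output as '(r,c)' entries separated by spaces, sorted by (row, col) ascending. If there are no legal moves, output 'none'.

Answer: (0,4) (1,4) (2,4) (3,4) (4,4)

Derivation:
(0,2): no bracket -> illegal
(0,3): no bracket -> illegal
(0,4): flips 1 -> legal
(1,2): no bracket -> illegal
(1,4): flips 1 -> legal
(2,4): flips 1 -> legal
(3,4): flips 1 -> legal
(4,2): no bracket -> illegal
(4,3): no bracket -> illegal
(4,4): flips 1 -> legal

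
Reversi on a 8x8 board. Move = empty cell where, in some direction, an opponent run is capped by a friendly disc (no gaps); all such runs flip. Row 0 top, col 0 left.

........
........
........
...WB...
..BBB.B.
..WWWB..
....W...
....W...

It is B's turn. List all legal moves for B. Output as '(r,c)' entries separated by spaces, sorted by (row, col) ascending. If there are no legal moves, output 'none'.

(2,2): flips 1 -> legal
(2,3): flips 1 -> legal
(2,4): flips 1 -> legal
(3,2): flips 1 -> legal
(4,1): no bracket -> illegal
(4,5): no bracket -> illegal
(5,1): flips 3 -> legal
(6,1): flips 1 -> legal
(6,2): flips 2 -> legal
(6,3): flips 1 -> legal
(6,5): flips 1 -> legal
(7,3): flips 1 -> legal
(7,5): flips 2 -> legal

Answer: (2,2) (2,3) (2,4) (3,2) (5,1) (6,1) (6,2) (6,3) (6,5) (7,3) (7,5)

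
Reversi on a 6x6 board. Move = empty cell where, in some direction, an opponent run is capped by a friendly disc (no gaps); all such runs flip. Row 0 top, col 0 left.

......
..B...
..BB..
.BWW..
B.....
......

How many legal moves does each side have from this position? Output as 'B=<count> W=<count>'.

Answer: B=5 W=5

Derivation:
-- B to move --
(2,1): no bracket -> illegal
(2,4): no bracket -> illegal
(3,4): flips 2 -> legal
(4,1): flips 1 -> legal
(4,2): flips 1 -> legal
(4,3): flips 1 -> legal
(4,4): flips 1 -> legal
B mobility = 5
-- W to move --
(0,1): no bracket -> illegal
(0,2): flips 2 -> legal
(0,3): no bracket -> illegal
(1,1): flips 1 -> legal
(1,3): flips 1 -> legal
(1,4): flips 1 -> legal
(2,0): no bracket -> illegal
(2,1): no bracket -> illegal
(2,4): no bracket -> illegal
(3,0): flips 1 -> legal
(3,4): no bracket -> illegal
(4,1): no bracket -> illegal
(4,2): no bracket -> illegal
(5,0): no bracket -> illegal
(5,1): no bracket -> illegal
W mobility = 5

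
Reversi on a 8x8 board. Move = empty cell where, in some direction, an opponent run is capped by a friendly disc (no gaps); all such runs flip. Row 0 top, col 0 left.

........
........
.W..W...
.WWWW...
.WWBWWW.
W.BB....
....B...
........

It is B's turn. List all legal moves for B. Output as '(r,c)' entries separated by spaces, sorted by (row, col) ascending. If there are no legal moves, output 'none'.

Answer: (1,0) (2,0) (2,2) (2,3) (2,5) (3,0) (3,5) (4,0) (4,7)

Derivation:
(1,0): flips 2 -> legal
(1,1): no bracket -> illegal
(1,2): no bracket -> illegal
(1,3): no bracket -> illegal
(1,4): no bracket -> illegal
(1,5): no bracket -> illegal
(2,0): flips 2 -> legal
(2,2): flips 2 -> legal
(2,3): flips 1 -> legal
(2,5): flips 1 -> legal
(3,0): flips 1 -> legal
(3,5): flips 1 -> legal
(3,6): no bracket -> illegal
(3,7): no bracket -> illegal
(4,0): flips 2 -> legal
(4,7): flips 3 -> legal
(5,1): no bracket -> illegal
(5,4): no bracket -> illegal
(5,5): no bracket -> illegal
(5,6): no bracket -> illegal
(5,7): no bracket -> illegal
(6,0): no bracket -> illegal
(6,1): no bracket -> illegal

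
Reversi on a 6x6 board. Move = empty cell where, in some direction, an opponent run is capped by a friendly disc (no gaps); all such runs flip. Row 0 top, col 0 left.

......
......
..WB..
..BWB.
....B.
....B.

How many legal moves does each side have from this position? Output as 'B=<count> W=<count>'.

-- B to move --
(1,1): flips 2 -> legal
(1,2): flips 1 -> legal
(1,3): no bracket -> illegal
(2,1): flips 1 -> legal
(2,4): no bracket -> illegal
(3,1): no bracket -> illegal
(4,2): no bracket -> illegal
(4,3): flips 1 -> legal
B mobility = 4
-- W to move --
(1,2): no bracket -> illegal
(1,3): flips 1 -> legal
(1,4): no bracket -> illegal
(2,1): no bracket -> illegal
(2,4): flips 1 -> legal
(2,5): no bracket -> illegal
(3,1): flips 1 -> legal
(3,5): flips 1 -> legal
(4,1): no bracket -> illegal
(4,2): flips 1 -> legal
(4,3): no bracket -> illegal
(4,5): no bracket -> illegal
(5,3): no bracket -> illegal
(5,5): flips 1 -> legal
W mobility = 6

Answer: B=4 W=6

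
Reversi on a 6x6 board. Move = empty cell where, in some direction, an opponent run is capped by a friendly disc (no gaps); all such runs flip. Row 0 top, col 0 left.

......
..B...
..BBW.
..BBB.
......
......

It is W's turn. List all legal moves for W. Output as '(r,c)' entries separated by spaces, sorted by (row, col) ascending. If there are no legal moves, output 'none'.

Answer: (2,1) (4,2) (4,4)

Derivation:
(0,1): no bracket -> illegal
(0,2): no bracket -> illegal
(0,3): no bracket -> illegal
(1,1): no bracket -> illegal
(1,3): no bracket -> illegal
(1,4): no bracket -> illegal
(2,1): flips 2 -> legal
(2,5): no bracket -> illegal
(3,1): no bracket -> illegal
(3,5): no bracket -> illegal
(4,1): no bracket -> illegal
(4,2): flips 1 -> legal
(4,3): no bracket -> illegal
(4,4): flips 1 -> legal
(4,5): no bracket -> illegal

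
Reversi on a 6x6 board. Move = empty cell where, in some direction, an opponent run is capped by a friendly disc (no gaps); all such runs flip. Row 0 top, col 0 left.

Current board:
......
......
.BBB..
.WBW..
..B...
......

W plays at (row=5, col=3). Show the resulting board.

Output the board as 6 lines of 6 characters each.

Place W at (5,3); scan 8 dirs for brackets.
Dir NW: opp run (4,2) capped by W -> flip
Dir N: first cell '.' (not opp) -> no flip
Dir NE: first cell '.' (not opp) -> no flip
Dir W: first cell '.' (not opp) -> no flip
Dir E: first cell '.' (not opp) -> no flip
Dir SW: edge -> no flip
Dir S: edge -> no flip
Dir SE: edge -> no flip
All flips: (4,2)

Answer: ......
......
.BBB..
.WBW..
..W...
...W..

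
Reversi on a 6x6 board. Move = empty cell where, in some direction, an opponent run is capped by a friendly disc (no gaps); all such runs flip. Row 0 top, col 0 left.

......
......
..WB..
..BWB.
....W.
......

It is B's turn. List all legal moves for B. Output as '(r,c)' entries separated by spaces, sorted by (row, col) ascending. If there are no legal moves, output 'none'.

(1,1): no bracket -> illegal
(1,2): flips 1 -> legal
(1,3): no bracket -> illegal
(2,1): flips 1 -> legal
(2,4): no bracket -> illegal
(3,1): no bracket -> illegal
(3,5): no bracket -> illegal
(4,2): no bracket -> illegal
(4,3): flips 1 -> legal
(4,5): no bracket -> illegal
(5,3): no bracket -> illegal
(5,4): flips 1 -> legal
(5,5): no bracket -> illegal

Answer: (1,2) (2,1) (4,3) (5,4)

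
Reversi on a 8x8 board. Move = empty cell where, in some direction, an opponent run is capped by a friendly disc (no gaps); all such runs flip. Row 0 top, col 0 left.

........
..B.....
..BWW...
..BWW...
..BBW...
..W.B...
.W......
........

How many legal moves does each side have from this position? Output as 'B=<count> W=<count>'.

-- B to move --
(1,3): flips 2 -> legal
(1,4): flips 4 -> legal
(1,5): flips 2 -> legal
(2,5): flips 3 -> legal
(3,5): flips 2 -> legal
(4,1): no bracket -> illegal
(4,5): flips 3 -> legal
(5,0): no bracket -> illegal
(5,1): no bracket -> illegal
(5,3): no bracket -> illegal
(5,5): flips 2 -> legal
(6,0): no bracket -> illegal
(6,2): flips 1 -> legal
(6,3): no bracket -> illegal
(7,0): flips 2 -> legal
(7,1): no bracket -> illegal
(7,2): no bracket -> illegal
B mobility = 9
-- W to move --
(0,1): flips 1 -> legal
(0,2): flips 4 -> legal
(0,3): no bracket -> illegal
(1,1): flips 1 -> legal
(1,3): no bracket -> illegal
(2,1): flips 1 -> legal
(3,1): flips 1 -> legal
(4,1): flips 3 -> legal
(4,5): no bracket -> illegal
(5,1): flips 1 -> legal
(5,3): flips 1 -> legal
(5,5): no bracket -> illegal
(6,3): no bracket -> illegal
(6,4): flips 1 -> legal
(6,5): no bracket -> illegal
W mobility = 9

Answer: B=9 W=9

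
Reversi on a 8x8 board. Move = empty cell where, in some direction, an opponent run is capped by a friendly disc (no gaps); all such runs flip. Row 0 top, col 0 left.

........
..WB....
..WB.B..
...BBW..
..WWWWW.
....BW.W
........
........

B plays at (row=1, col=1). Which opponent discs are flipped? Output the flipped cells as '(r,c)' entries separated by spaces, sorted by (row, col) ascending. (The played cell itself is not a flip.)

Answer: (1,2) (2,2)

Derivation:
Dir NW: first cell '.' (not opp) -> no flip
Dir N: first cell '.' (not opp) -> no flip
Dir NE: first cell '.' (not opp) -> no flip
Dir W: first cell '.' (not opp) -> no flip
Dir E: opp run (1,2) capped by B -> flip
Dir SW: first cell '.' (not opp) -> no flip
Dir S: first cell '.' (not opp) -> no flip
Dir SE: opp run (2,2) capped by B -> flip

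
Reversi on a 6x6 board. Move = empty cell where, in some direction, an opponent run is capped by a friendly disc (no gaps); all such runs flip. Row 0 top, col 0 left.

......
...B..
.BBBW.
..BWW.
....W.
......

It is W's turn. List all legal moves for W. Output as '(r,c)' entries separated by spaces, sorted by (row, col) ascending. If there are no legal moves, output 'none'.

(0,2): flips 1 -> legal
(0,3): flips 2 -> legal
(0,4): no bracket -> illegal
(1,0): no bracket -> illegal
(1,1): flips 1 -> legal
(1,2): flips 1 -> legal
(1,4): no bracket -> illegal
(2,0): flips 3 -> legal
(3,0): no bracket -> illegal
(3,1): flips 1 -> legal
(4,1): no bracket -> illegal
(4,2): no bracket -> illegal
(4,3): no bracket -> illegal

Answer: (0,2) (0,3) (1,1) (1,2) (2,0) (3,1)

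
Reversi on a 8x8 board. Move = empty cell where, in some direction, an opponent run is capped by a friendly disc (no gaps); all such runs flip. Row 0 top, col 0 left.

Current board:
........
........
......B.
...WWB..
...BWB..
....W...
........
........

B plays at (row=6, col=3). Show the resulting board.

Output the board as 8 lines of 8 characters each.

Place B at (6,3); scan 8 dirs for brackets.
Dir NW: first cell '.' (not opp) -> no flip
Dir N: first cell '.' (not opp) -> no flip
Dir NE: opp run (5,4) capped by B -> flip
Dir W: first cell '.' (not opp) -> no flip
Dir E: first cell '.' (not opp) -> no flip
Dir SW: first cell '.' (not opp) -> no flip
Dir S: first cell '.' (not opp) -> no flip
Dir SE: first cell '.' (not opp) -> no flip
All flips: (5,4)

Answer: ........
........
......B.
...WWB..
...BWB..
....B...
...B....
........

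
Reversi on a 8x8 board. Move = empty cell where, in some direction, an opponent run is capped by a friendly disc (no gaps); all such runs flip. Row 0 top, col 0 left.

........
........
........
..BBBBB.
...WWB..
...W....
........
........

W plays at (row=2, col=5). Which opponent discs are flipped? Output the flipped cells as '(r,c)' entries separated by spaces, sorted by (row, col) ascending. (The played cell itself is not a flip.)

Answer: (3,4)

Derivation:
Dir NW: first cell '.' (not opp) -> no flip
Dir N: first cell '.' (not opp) -> no flip
Dir NE: first cell '.' (not opp) -> no flip
Dir W: first cell '.' (not opp) -> no flip
Dir E: first cell '.' (not opp) -> no flip
Dir SW: opp run (3,4) capped by W -> flip
Dir S: opp run (3,5) (4,5), next='.' -> no flip
Dir SE: opp run (3,6), next='.' -> no flip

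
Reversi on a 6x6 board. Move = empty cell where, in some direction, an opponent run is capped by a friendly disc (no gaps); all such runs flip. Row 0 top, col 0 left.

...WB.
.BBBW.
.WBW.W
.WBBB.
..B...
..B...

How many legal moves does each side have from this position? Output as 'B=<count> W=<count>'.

Answer: B=9 W=8

Derivation:
-- B to move --
(0,2): flips 1 -> legal
(0,5): flips 2 -> legal
(1,0): flips 1 -> legal
(1,5): flips 1 -> legal
(2,0): flips 2 -> legal
(2,4): flips 2 -> legal
(3,0): flips 2 -> legal
(3,5): no bracket -> illegal
(4,0): flips 1 -> legal
(4,1): flips 2 -> legal
B mobility = 9
-- W to move --
(0,0): no bracket -> illegal
(0,1): flips 2 -> legal
(0,2): no bracket -> illegal
(0,5): flips 1 -> legal
(1,0): flips 3 -> legal
(1,5): no bracket -> illegal
(2,0): no bracket -> illegal
(2,4): no bracket -> illegal
(3,5): flips 3 -> legal
(4,1): flips 1 -> legal
(4,3): flips 3 -> legal
(4,4): no bracket -> illegal
(4,5): flips 1 -> legal
(5,1): no bracket -> illegal
(5,3): flips 1 -> legal
W mobility = 8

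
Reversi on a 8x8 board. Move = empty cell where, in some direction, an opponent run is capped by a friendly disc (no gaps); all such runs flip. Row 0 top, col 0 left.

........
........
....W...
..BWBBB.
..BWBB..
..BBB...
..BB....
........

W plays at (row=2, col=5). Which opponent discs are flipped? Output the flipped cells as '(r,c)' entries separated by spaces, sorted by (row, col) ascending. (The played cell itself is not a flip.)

Answer: (3,4)

Derivation:
Dir NW: first cell '.' (not opp) -> no flip
Dir N: first cell '.' (not opp) -> no flip
Dir NE: first cell '.' (not opp) -> no flip
Dir W: first cell 'W' (not opp) -> no flip
Dir E: first cell '.' (not opp) -> no flip
Dir SW: opp run (3,4) capped by W -> flip
Dir S: opp run (3,5) (4,5), next='.' -> no flip
Dir SE: opp run (3,6), next='.' -> no flip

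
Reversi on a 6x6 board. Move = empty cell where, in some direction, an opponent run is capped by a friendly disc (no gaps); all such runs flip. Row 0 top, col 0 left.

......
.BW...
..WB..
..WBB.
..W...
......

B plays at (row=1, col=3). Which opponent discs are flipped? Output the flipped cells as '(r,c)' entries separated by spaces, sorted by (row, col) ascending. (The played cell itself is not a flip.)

Dir NW: first cell '.' (not opp) -> no flip
Dir N: first cell '.' (not opp) -> no flip
Dir NE: first cell '.' (not opp) -> no flip
Dir W: opp run (1,2) capped by B -> flip
Dir E: first cell '.' (not opp) -> no flip
Dir SW: opp run (2,2), next='.' -> no flip
Dir S: first cell 'B' (not opp) -> no flip
Dir SE: first cell '.' (not opp) -> no flip

Answer: (1,2)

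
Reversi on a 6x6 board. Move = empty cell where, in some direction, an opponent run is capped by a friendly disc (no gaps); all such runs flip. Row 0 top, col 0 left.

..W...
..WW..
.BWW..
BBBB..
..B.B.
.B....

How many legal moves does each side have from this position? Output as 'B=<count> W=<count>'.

-- B to move --
(0,1): no bracket -> illegal
(0,3): flips 3 -> legal
(0,4): flips 2 -> legal
(1,1): flips 1 -> legal
(1,4): flips 1 -> legal
(2,4): flips 2 -> legal
(3,4): no bracket -> illegal
B mobility = 5
-- W to move --
(1,0): no bracket -> illegal
(1,1): no bracket -> illegal
(2,0): flips 1 -> legal
(2,4): no bracket -> illegal
(3,4): no bracket -> illegal
(3,5): no bracket -> illegal
(4,0): flips 1 -> legal
(4,1): flips 1 -> legal
(4,3): flips 1 -> legal
(4,5): no bracket -> illegal
(5,0): no bracket -> illegal
(5,2): flips 2 -> legal
(5,3): no bracket -> illegal
(5,4): no bracket -> illegal
(5,5): flips 2 -> legal
W mobility = 6

Answer: B=5 W=6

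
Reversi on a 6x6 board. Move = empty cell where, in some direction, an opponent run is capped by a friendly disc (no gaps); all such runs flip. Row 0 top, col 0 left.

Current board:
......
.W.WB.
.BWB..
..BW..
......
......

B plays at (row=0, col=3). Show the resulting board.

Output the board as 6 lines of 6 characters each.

Place B at (0,3); scan 8 dirs for brackets.
Dir NW: edge -> no flip
Dir N: edge -> no flip
Dir NE: edge -> no flip
Dir W: first cell '.' (not opp) -> no flip
Dir E: first cell '.' (not opp) -> no flip
Dir SW: first cell '.' (not opp) -> no flip
Dir S: opp run (1,3) capped by B -> flip
Dir SE: first cell 'B' (not opp) -> no flip
All flips: (1,3)

Answer: ...B..
.W.BB.
.BWB..
..BW..
......
......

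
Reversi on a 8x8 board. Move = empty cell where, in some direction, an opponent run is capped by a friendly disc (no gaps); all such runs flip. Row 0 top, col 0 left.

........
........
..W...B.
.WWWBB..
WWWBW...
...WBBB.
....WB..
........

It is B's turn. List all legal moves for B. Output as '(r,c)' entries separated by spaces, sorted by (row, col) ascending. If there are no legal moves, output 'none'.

Answer: (1,1) (2,1) (2,3) (3,0) (4,5) (5,2) (6,2) (6,3) (7,3) (7,4)

Derivation:
(1,1): flips 3 -> legal
(1,2): no bracket -> illegal
(1,3): no bracket -> illegal
(2,0): no bracket -> illegal
(2,1): flips 1 -> legal
(2,3): flips 1 -> legal
(2,4): no bracket -> illegal
(3,0): flips 3 -> legal
(4,5): flips 1 -> legal
(5,0): no bracket -> illegal
(5,1): no bracket -> illegal
(5,2): flips 1 -> legal
(6,2): flips 2 -> legal
(6,3): flips 2 -> legal
(7,3): flips 1 -> legal
(7,4): flips 1 -> legal
(7,5): no bracket -> illegal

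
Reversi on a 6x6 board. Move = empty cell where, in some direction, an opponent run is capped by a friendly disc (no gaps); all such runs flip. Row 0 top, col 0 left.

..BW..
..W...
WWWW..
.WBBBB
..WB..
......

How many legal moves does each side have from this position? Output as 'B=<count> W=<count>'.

-- B to move --
(0,1): flips 2 -> legal
(0,4): flips 1 -> legal
(1,0): flips 1 -> legal
(1,1): flips 1 -> legal
(1,3): flips 1 -> legal
(1,4): flips 1 -> legal
(2,4): no bracket -> illegal
(3,0): flips 1 -> legal
(4,0): no bracket -> illegal
(4,1): flips 1 -> legal
(5,1): flips 1 -> legal
(5,2): flips 1 -> legal
(5,3): no bracket -> illegal
B mobility = 10
-- W to move --
(0,1): flips 1 -> legal
(1,1): no bracket -> illegal
(1,3): no bracket -> illegal
(2,4): flips 1 -> legal
(2,5): no bracket -> illegal
(4,1): flips 1 -> legal
(4,4): flips 2 -> legal
(4,5): flips 1 -> legal
(5,2): no bracket -> illegal
(5,3): flips 2 -> legal
(5,4): flips 2 -> legal
W mobility = 7

Answer: B=10 W=7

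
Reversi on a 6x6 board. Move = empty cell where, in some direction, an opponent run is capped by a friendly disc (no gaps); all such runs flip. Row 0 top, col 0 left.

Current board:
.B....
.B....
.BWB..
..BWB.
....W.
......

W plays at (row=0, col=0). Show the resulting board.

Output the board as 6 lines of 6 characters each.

Answer: WB....
.W....
.BWB..
..BWB.
....W.
......

Derivation:
Place W at (0,0); scan 8 dirs for brackets.
Dir NW: edge -> no flip
Dir N: edge -> no flip
Dir NE: edge -> no flip
Dir W: edge -> no flip
Dir E: opp run (0,1), next='.' -> no flip
Dir SW: edge -> no flip
Dir S: first cell '.' (not opp) -> no flip
Dir SE: opp run (1,1) capped by W -> flip
All flips: (1,1)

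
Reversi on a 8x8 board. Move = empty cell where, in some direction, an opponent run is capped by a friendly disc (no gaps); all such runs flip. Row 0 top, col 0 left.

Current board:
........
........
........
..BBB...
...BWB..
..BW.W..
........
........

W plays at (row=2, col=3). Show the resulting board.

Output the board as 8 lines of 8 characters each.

Answer: ........
........
...W....
..BWB...
...WWB..
..BW.W..
........
........

Derivation:
Place W at (2,3); scan 8 dirs for brackets.
Dir NW: first cell '.' (not opp) -> no flip
Dir N: first cell '.' (not opp) -> no flip
Dir NE: first cell '.' (not opp) -> no flip
Dir W: first cell '.' (not opp) -> no flip
Dir E: first cell '.' (not opp) -> no flip
Dir SW: opp run (3,2), next='.' -> no flip
Dir S: opp run (3,3) (4,3) capped by W -> flip
Dir SE: opp run (3,4) (4,5), next='.' -> no flip
All flips: (3,3) (4,3)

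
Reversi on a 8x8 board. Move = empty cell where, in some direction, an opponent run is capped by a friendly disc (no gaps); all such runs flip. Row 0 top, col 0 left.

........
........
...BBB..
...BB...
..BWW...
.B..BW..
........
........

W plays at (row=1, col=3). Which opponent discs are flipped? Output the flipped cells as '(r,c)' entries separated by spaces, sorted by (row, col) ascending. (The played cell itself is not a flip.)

Answer: (2,3) (3,3)

Derivation:
Dir NW: first cell '.' (not opp) -> no flip
Dir N: first cell '.' (not opp) -> no flip
Dir NE: first cell '.' (not opp) -> no flip
Dir W: first cell '.' (not opp) -> no flip
Dir E: first cell '.' (not opp) -> no flip
Dir SW: first cell '.' (not opp) -> no flip
Dir S: opp run (2,3) (3,3) capped by W -> flip
Dir SE: opp run (2,4), next='.' -> no flip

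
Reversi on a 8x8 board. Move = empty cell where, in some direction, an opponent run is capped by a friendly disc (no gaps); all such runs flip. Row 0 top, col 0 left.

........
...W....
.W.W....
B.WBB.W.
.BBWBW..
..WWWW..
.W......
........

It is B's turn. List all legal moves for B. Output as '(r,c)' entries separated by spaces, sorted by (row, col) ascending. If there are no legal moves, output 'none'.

(0,2): no bracket -> illegal
(0,3): flips 2 -> legal
(0,4): no bracket -> illegal
(1,0): no bracket -> illegal
(1,1): no bracket -> illegal
(1,2): flips 2 -> legal
(1,4): flips 2 -> legal
(2,0): no bracket -> illegal
(2,2): flips 1 -> legal
(2,4): no bracket -> illegal
(2,5): no bracket -> illegal
(2,6): no bracket -> illegal
(2,7): no bracket -> illegal
(3,1): flips 1 -> legal
(3,5): no bracket -> illegal
(3,7): no bracket -> illegal
(4,6): flips 1 -> legal
(4,7): no bracket -> illegal
(5,0): no bracket -> illegal
(5,1): no bracket -> illegal
(5,6): flips 1 -> legal
(6,0): no bracket -> illegal
(6,2): flips 2 -> legal
(6,3): flips 3 -> legal
(6,4): flips 2 -> legal
(6,5): no bracket -> illegal
(6,6): flips 1 -> legal
(7,0): flips 3 -> legal
(7,1): no bracket -> illegal
(7,2): no bracket -> illegal

Answer: (0,3) (1,2) (1,4) (2,2) (3,1) (4,6) (5,6) (6,2) (6,3) (6,4) (6,6) (7,0)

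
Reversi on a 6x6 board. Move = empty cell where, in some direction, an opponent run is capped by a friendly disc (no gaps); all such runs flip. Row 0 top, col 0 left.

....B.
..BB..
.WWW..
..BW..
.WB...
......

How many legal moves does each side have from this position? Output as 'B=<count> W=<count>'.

Answer: B=9 W=7

Derivation:
-- B to move --
(1,0): flips 1 -> legal
(1,1): no bracket -> illegal
(1,4): flips 1 -> legal
(2,0): no bracket -> illegal
(2,4): flips 1 -> legal
(3,0): flips 1 -> legal
(3,1): flips 1 -> legal
(3,4): flips 2 -> legal
(4,0): flips 1 -> legal
(4,3): flips 2 -> legal
(4,4): no bracket -> illegal
(5,0): flips 1 -> legal
(5,1): no bracket -> illegal
(5,2): no bracket -> illegal
B mobility = 9
-- W to move --
(0,1): flips 1 -> legal
(0,2): flips 1 -> legal
(0,3): flips 2 -> legal
(0,5): no bracket -> illegal
(1,1): no bracket -> illegal
(1,4): no bracket -> illegal
(1,5): no bracket -> illegal
(2,4): no bracket -> illegal
(3,1): flips 1 -> legal
(4,3): flips 2 -> legal
(5,1): flips 1 -> legal
(5,2): flips 2 -> legal
(5,3): no bracket -> illegal
W mobility = 7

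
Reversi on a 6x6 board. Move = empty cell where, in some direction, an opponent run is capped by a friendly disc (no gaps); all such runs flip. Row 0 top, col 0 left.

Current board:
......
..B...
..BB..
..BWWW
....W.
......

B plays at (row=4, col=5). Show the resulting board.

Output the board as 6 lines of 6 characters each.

Answer: ......
..B...
..BB..
..BWBW
....WB
......

Derivation:
Place B at (4,5); scan 8 dirs for brackets.
Dir NW: opp run (3,4) capped by B -> flip
Dir N: opp run (3,5), next='.' -> no flip
Dir NE: edge -> no flip
Dir W: opp run (4,4), next='.' -> no flip
Dir E: edge -> no flip
Dir SW: first cell '.' (not opp) -> no flip
Dir S: first cell '.' (not opp) -> no flip
Dir SE: edge -> no flip
All flips: (3,4)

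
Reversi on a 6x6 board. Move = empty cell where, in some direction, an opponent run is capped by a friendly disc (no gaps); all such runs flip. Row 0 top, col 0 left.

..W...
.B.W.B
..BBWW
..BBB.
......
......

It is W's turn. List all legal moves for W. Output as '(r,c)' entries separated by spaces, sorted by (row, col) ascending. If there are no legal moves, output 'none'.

(0,0): no bracket -> illegal
(0,1): no bracket -> illegal
(0,4): no bracket -> illegal
(0,5): flips 1 -> legal
(1,0): no bracket -> illegal
(1,2): no bracket -> illegal
(1,4): no bracket -> illegal
(2,0): flips 1 -> legal
(2,1): flips 2 -> legal
(3,1): flips 1 -> legal
(3,5): no bracket -> illegal
(4,1): no bracket -> illegal
(4,2): flips 1 -> legal
(4,3): flips 3 -> legal
(4,4): flips 1 -> legal
(4,5): no bracket -> illegal

Answer: (0,5) (2,0) (2,1) (3,1) (4,2) (4,3) (4,4)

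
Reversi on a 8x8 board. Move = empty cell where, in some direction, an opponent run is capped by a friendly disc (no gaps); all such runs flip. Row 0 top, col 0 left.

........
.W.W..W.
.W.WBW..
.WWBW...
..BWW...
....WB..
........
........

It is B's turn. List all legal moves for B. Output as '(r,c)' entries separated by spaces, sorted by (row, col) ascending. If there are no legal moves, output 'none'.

(0,0): no bracket -> illegal
(0,1): no bracket -> illegal
(0,2): flips 1 -> legal
(0,3): flips 2 -> legal
(0,4): no bracket -> illegal
(0,5): no bracket -> illegal
(0,6): no bracket -> illegal
(0,7): no bracket -> illegal
(1,0): no bracket -> illegal
(1,2): no bracket -> illegal
(1,4): no bracket -> illegal
(1,5): no bracket -> illegal
(1,7): no bracket -> illegal
(2,0): flips 1 -> legal
(2,2): flips 2 -> legal
(2,6): flips 1 -> legal
(2,7): no bracket -> illegal
(3,0): flips 2 -> legal
(3,5): flips 1 -> legal
(3,6): no bracket -> illegal
(4,0): no bracket -> illegal
(4,1): no bracket -> illegal
(4,5): flips 2 -> legal
(5,2): no bracket -> illegal
(5,3): flips 2 -> legal
(6,3): no bracket -> illegal
(6,4): flips 3 -> legal
(6,5): no bracket -> illegal

Answer: (0,2) (0,3) (2,0) (2,2) (2,6) (3,0) (3,5) (4,5) (5,3) (6,4)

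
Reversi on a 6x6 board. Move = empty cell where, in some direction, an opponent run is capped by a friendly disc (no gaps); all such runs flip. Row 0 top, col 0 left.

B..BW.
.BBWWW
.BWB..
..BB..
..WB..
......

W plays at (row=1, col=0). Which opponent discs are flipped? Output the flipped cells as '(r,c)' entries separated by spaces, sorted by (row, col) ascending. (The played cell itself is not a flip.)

Answer: (1,1) (1,2)

Derivation:
Dir NW: edge -> no flip
Dir N: opp run (0,0), next=edge -> no flip
Dir NE: first cell '.' (not opp) -> no flip
Dir W: edge -> no flip
Dir E: opp run (1,1) (1,2) capped by W -> flip
Dir SW: edge -> no flip
Dir S: first cell '.' (not opp) -> no flip
Dir SE: opp run (2,1) (3,2) (4,3), next='.' -> no flip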